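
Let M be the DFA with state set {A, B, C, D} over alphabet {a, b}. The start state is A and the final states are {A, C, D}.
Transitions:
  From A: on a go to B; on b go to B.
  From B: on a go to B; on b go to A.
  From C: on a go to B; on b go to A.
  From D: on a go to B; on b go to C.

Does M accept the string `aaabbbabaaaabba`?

rejected

A --a--> B
B --a--> B
B --a--> B
B --b--> A
A --b--> B
B --b--> A
A --a--> B
B --b--> A
A --a--> B
B --a--> B
B --a--> B
B --a--> B
B --b--> A
A --b--> B
B --a--> B
End in state B, which is not an accepting state.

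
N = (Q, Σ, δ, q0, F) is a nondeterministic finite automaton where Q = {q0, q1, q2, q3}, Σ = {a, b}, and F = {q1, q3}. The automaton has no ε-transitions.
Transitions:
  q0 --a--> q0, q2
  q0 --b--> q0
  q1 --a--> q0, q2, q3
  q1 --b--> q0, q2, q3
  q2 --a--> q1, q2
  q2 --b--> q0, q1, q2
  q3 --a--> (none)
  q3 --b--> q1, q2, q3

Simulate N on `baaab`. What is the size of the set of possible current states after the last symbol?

Start: {q0}
read b: {q0}
read a: {q0, q2}
read a: {q0, q1, q2}
read a: {q0, q1, q2, q3}
read b: {q0, q1, q2, q3}
Final reachable set {q0, q1, q2, q3} has 4 states.

4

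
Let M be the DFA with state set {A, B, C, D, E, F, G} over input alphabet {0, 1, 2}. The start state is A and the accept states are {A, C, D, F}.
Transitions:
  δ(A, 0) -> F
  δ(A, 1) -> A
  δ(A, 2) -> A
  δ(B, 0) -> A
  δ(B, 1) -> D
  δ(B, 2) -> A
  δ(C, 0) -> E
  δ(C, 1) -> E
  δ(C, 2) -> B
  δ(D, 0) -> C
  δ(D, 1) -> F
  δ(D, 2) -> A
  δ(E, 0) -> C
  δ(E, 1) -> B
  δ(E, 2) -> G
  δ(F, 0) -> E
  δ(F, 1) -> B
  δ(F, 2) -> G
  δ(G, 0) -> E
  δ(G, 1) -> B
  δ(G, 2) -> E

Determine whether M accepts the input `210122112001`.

A --2--> A
A --1--> A
A --0--> F
F --1--> B
B --2--> A
A --2--> A
A --1--> A
A --1--> A
A --2--> A
A --0--> F
F --0--> E
E --1--> B
End in state B, which is not an accepting state.

rejected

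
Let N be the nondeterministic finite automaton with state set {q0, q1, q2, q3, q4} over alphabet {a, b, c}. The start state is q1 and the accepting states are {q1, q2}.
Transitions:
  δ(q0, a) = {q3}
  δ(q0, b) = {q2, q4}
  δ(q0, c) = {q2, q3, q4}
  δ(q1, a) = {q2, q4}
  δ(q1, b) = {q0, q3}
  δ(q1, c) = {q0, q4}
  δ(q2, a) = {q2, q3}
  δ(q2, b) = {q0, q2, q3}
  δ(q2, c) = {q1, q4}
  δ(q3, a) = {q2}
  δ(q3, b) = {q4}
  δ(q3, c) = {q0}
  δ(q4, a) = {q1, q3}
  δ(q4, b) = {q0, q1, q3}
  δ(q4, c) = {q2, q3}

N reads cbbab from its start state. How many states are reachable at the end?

5

Start: {q1}
read c: {q0, q4}
read b: {q0, q1, q2, q3, q4}
read b: {q0, q1, q2, q3, q4}
read a: {q1, q2, q3, q4}
read b: {q0, q1, q2, q3, q4}
Final reachable set {q0, q1, q2, q3, q4} has 5 states.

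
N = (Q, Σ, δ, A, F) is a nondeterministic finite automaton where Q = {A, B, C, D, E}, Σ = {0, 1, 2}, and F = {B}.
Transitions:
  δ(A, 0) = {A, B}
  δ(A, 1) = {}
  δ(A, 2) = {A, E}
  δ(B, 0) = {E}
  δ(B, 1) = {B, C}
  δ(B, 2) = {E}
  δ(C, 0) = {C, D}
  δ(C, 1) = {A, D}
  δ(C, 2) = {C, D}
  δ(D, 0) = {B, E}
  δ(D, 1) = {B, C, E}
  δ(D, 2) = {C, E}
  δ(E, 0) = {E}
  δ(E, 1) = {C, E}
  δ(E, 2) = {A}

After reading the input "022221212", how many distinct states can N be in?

4

Start: {A}
read 0: {A, B}
read 2: {A, E}
read 2: {A, E}
read 2: {A, E}
read 2: {A, E}
read 1: {C, E}
read 2: {A, C, D}
read 1: {A, B, C, D, E}
read 2: {A, C, D, E}
Final reachable set {A, C, D, E} has 4 states.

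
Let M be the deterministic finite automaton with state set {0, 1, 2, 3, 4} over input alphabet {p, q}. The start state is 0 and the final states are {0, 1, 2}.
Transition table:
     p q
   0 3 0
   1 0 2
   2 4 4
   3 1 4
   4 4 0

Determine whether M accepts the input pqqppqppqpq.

0 --p--> 3
3 --q--> 4
4 --q--> 0
0 --p--> 3
3 --p--> 1
1 --q--> 2
2 --p--> 4
4 --p--> 4
4 --q--> 0
0 --p--> 3
3 --q--> 4
End in state 4, which is not an accepting state.

rejected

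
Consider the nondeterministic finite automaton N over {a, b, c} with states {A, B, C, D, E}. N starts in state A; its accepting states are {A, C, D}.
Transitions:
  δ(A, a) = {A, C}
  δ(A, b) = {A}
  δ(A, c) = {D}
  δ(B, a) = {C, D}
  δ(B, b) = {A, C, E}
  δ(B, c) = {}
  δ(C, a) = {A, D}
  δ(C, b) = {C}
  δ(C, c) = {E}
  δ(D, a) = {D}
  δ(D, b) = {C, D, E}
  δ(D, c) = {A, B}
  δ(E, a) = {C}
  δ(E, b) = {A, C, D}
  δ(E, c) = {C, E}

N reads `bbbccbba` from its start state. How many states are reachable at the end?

Start: {A}
read b: {A}
read b: {A}
read b: {A}
read c: {D}
read c: {A, B}
read b: {A, C, E}
read b: {A, C, D}
read a: {A, C, D}
Final reachable set {A, C, D} has 3 states.

3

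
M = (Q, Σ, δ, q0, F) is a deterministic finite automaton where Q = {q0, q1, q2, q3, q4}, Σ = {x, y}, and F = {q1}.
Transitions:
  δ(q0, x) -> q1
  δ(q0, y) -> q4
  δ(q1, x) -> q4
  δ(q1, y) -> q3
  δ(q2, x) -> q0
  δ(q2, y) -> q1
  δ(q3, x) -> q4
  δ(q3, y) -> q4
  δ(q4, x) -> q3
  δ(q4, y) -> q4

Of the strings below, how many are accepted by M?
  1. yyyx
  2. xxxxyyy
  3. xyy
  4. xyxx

0

yyyx: rejected
xxxxyyy: rejected
xyy: rejected
xyxx: rejected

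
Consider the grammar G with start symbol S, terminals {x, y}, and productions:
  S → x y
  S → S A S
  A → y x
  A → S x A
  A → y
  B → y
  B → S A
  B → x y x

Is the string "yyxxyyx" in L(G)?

no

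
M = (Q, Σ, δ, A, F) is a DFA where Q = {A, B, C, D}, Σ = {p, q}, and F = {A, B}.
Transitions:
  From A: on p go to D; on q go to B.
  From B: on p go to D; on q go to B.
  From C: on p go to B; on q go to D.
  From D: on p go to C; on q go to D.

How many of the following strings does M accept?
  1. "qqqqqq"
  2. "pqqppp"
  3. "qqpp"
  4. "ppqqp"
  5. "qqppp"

2

"qqqqqq": accepted
"pqqppp": rejected
"qqpp": rejected
"ppqqp": rejected
"qqppp": accepted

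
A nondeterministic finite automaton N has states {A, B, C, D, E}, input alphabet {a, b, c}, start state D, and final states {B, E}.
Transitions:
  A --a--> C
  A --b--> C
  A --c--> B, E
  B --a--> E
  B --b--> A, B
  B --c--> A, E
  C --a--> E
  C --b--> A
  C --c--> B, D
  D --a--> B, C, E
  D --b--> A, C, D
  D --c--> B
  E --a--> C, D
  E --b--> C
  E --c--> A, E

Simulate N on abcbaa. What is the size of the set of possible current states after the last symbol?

3

Start: {D}
read a: {B, C, E}
read b: {A, B, C}
read c: {A, B, D, E}
read b: {A, B, C, D}
read a: {B, C, E}
read a: {C, D, E}
Final reachable set {C, D, E} has 3 states.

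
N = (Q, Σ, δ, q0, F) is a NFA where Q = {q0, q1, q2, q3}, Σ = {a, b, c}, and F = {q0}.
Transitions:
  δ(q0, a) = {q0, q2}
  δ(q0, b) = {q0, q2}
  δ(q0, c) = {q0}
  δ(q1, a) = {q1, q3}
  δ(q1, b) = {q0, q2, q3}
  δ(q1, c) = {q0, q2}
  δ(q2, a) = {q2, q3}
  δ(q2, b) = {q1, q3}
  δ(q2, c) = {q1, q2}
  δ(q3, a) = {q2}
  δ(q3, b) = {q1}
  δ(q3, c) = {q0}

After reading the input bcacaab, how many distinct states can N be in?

Start: {q0}
read b: {q0, q2}
read c: {q0, q1, q2}
read a: {q0, q1, q2, q3}
read c: {q0, q1, q2}
read a: {q0, q1, q2, q3}
read a: {q0, q1, q2, q3}
read b: {q0, q1, q2, q3}
Final reachable set {q0, q1, q2, q3} has 4 states.

4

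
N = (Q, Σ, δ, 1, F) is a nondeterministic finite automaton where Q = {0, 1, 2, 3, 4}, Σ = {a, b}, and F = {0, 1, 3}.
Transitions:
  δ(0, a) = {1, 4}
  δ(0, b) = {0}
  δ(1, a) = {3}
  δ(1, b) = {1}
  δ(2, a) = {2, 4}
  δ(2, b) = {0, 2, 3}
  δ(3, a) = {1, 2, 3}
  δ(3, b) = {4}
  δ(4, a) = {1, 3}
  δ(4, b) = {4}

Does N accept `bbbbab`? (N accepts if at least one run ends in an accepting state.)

rejected

Start: {1}
read b: {1}
read b: {1}
read b: {1}
read b: {1}
read a: {3}
read b: {4}
Reachable ∩ accepting = {} — empty.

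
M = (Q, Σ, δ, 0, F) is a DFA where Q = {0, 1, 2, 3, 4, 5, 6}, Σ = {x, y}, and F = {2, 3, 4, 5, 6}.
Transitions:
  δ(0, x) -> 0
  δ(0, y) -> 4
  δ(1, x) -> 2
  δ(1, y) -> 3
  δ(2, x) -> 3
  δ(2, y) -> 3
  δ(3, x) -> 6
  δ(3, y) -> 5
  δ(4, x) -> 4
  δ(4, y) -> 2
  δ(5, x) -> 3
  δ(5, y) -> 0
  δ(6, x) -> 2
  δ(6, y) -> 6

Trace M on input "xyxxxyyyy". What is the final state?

0

0 --x--> 0
0 --y--> 4
4 --x--> 4
4 --x--> 4
4 --x--> 4
4 --y--> 2
2 --y--> 3
3 --y--> 5
5 --y--> 0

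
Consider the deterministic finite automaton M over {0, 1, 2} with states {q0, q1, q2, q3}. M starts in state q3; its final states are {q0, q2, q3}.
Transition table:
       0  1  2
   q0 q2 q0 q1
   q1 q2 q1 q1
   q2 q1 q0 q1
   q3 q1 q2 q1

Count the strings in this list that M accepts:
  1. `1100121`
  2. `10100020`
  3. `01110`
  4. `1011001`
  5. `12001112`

`1100121`: rejected
`10100020`: accepted
`01110`: accepted
`1011001`: rejected
`12001112`: rejected

2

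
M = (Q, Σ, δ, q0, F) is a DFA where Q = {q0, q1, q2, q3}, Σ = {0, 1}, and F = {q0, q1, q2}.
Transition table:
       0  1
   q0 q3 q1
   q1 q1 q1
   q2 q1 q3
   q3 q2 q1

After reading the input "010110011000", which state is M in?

q0 --0--> q3
q3 --1--> q1
q1 --0--> q1
q1 --1--> q1
q1 --1--> q1
q1 --0--> q1
q1 --0--> q1
q1 --1--> q1
q1 --1--> q1
q1 --0--> q1
q1 --0--> q1
q1 --0--> q1

q1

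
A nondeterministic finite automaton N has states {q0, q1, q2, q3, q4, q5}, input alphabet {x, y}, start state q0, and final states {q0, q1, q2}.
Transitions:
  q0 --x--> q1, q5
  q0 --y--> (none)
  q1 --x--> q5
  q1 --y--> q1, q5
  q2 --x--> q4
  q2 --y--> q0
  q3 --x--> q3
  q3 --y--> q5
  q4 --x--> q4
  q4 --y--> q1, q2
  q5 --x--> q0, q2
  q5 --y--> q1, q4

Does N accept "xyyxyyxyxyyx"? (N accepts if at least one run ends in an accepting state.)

Start: {q0}
read x: {q1, q5}
read y: {q1, q4, q5}
read y: {q1, q2, q4, q5}
read x: {q0, q2, q4, q5}
read y: {q0, q1, q2, q4}
read y: {q0, q1, q2, q5}
read x: {q0, q1, q2, q4, q5}
read y: {q0, q1, q2, q4, q5}
read x: {q0, q1, q2, q4, q5}
read y: {q0, q1, q2, q4, q5}
read y: {q0, q1, q2, q4, q5}
read x: {q0, q1, q2, q4, q5}
Reachable ∩ accepting = {q0, q1, q2} — nonempty.

accepted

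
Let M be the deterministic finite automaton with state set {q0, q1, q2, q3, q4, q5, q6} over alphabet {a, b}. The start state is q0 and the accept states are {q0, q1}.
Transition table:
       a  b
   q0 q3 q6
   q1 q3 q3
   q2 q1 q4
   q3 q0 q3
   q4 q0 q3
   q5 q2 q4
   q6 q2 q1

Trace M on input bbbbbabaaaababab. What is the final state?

q0 --b--> q6
q6 --b--> q1
q1 --b--> q3
q3 --b--> q3
q3 --b--> q3
q3 --a--> q0
q0 --b--> q6
q6 --a--> q2
q2 --a--> q1
q1 --a--> q3
q3 --a--> q0
q0 --b--> q6
q6 --a--> q2
q2 --b--> q4
q4 --a--> q0
q0 --b--> q6

q6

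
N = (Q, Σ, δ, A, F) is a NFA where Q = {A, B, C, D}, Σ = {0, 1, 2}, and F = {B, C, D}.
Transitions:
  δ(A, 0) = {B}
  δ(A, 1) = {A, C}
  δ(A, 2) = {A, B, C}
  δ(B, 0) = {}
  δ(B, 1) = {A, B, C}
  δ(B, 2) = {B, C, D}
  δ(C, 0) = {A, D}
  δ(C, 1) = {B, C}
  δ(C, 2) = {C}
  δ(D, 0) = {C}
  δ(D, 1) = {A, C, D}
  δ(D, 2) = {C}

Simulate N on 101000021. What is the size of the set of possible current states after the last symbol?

Start: {A}
read 1: {A, C}
read 0: {A, B, D}
read 1: {A, B, C, D}
read 0: {A, B, C, D}
read 0: {A, B, C, D}
read 0: {A, B, C, D}
read 0: {A, B, C, D}
read 2: {A, B, C, D}
read 1: {A, B, C, D}
Final reachable set {A, B, C, D} has 4 states.

4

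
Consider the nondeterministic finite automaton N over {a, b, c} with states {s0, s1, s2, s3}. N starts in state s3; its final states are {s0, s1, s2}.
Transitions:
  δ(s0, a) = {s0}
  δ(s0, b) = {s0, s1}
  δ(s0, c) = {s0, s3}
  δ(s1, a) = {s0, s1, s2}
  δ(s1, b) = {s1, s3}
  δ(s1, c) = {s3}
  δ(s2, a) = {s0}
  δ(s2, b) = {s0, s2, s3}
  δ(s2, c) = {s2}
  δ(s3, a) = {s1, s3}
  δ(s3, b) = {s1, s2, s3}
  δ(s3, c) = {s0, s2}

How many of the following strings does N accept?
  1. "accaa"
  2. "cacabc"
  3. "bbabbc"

"accaa": accepted
"cacabc": accepted
"bbabbc": accepted

3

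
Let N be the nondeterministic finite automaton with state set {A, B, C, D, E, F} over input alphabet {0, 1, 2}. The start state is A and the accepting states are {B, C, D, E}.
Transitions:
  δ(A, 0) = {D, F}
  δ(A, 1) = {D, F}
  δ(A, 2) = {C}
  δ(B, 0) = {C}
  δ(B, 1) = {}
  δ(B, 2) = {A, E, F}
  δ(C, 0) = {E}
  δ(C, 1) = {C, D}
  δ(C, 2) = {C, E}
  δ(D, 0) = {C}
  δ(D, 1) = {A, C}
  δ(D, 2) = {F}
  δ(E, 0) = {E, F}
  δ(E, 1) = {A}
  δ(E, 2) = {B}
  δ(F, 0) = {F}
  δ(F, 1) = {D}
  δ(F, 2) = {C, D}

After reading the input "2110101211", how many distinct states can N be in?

Start: {A}
read 2: {C}
read 1: {C, D}
read 1: {A, C, D}
read 0: {C, D, E, F}
read 1: {A, C, D}
read 0: {C, D, E, F}
read 1: {A, C, D}
read 2: {C, E, F}
read 1: {A, C, D}
read 1: {A, C, D, F}
Final reachable set {A, C, D, F} has 4 states.

4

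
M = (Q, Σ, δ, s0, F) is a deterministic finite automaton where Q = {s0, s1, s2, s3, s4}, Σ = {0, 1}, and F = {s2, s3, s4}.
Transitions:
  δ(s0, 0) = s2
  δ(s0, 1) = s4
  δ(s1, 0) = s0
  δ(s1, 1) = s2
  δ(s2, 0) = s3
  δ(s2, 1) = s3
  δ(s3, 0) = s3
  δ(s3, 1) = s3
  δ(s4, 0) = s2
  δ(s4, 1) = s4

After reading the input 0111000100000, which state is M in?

s3

s0 --0--> s2
s2 --1--> s3
s3 --1--> s3
s3 --1--> s3
s3 --0--> s3
s3 --0--> s3
s3 --0--> s3
s3 --1--> s3
s3 --0--> s3
s3 --0--> s3
s3 --0--> s3
s3 --0--> s3
s3 --0--> s3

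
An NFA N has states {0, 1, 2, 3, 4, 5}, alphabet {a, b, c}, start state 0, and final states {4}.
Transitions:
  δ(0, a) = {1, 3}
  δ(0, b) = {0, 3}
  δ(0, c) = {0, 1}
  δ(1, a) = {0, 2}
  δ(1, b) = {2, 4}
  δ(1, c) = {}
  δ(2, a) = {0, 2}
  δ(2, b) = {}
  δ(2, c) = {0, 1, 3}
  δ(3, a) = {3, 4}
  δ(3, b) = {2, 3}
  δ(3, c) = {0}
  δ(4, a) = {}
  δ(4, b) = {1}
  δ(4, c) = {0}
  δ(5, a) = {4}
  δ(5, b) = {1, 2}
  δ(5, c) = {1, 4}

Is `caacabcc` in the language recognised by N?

Start: {0}
read c: {0, 1}
read a: {0, 1, 2, 3}
read a: {0, 1, 2, 3, 4}
read c: {0, 1, 3}
read a: {0, 1, 2, 3, 4}
read b: {0, 1, 2, 3, 4}
read c: {0, 1, 3}
read c: {0, 1}
Reachable ∩ accepting = {} — empty.

rejected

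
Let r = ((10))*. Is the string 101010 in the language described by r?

Split into 3 pieces 10 · 10 · 10; each matches (10).

yes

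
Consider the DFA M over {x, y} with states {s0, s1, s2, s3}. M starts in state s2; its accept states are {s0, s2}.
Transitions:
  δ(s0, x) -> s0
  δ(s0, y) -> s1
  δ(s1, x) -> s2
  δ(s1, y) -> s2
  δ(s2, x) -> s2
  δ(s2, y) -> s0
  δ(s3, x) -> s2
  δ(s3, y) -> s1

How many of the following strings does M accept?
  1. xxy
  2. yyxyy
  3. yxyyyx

xxy: accepted
yyxyy: rejected
yxyyyx: accepted

2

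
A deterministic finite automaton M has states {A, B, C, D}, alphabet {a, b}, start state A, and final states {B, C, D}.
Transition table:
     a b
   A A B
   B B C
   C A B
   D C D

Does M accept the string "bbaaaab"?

accepted

A --b--> B
B --b--> C
C --a--> A
A --a--> A
A --a--> A
A --a--> A
A --b--> B
End in state B, which is an accepting state.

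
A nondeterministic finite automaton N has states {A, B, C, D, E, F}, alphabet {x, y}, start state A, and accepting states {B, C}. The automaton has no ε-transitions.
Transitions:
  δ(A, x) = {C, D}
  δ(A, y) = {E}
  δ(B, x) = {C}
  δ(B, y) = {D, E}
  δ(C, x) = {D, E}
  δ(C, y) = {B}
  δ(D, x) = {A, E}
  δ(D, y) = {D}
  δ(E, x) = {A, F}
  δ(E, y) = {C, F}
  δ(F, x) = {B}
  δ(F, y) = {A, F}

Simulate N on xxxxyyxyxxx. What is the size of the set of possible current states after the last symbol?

Start: {A}
read x: {C, D}
read x: {A, D, E}
read x: {A, C, D, E, F}
read x: {A, B, C, D, E, F}
read y: {A, B, C, D, E, F}
read y: {A, B, C, D, E, F}
read x: {A, B, C, D, E, F}
read y: {A, B, C, D, E, F}
read x: {A, B, C, D, E, F}
read x: {A, B, C, D, E, F}
read x: {A, B, C, D, E, F}
Final reachable set {A, B, C, D, E, F} has 6 states.

6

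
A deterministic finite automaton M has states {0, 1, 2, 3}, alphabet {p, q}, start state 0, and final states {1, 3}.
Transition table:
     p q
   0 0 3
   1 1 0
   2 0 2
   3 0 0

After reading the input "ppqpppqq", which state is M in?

0

0 --p--> 0
0 --p--> 0
0 --q--> 3
3 --p--> 0
0 --p--> 0
0 --p--> 0
0 --q--> 3
3 --q--> 0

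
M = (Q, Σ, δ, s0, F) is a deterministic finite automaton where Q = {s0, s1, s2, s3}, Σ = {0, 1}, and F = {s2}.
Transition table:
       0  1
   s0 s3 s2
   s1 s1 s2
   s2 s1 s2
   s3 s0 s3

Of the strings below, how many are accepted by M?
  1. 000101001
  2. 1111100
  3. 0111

000101001: accepted
1111100: rejected
0111: rejected

1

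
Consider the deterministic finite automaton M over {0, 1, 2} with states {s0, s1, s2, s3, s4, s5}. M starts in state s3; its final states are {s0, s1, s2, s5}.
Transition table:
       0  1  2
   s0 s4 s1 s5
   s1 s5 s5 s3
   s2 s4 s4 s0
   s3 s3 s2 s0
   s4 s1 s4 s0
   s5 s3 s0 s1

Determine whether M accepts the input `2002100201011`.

rejected

s3 --2--> s0
s0 --0--> s4
s4 --0--> s1
s1 --2--> s3
s3 --1--> s2
s2 --0--> s4
s4 --0--> s1
s1 --2--> s3
s3 --0--> s3
s3 --1--> s2
s2 --0--> s4
s4 --1--> s4
s4 --1--> s4
End in state s4, which is not an accepting state.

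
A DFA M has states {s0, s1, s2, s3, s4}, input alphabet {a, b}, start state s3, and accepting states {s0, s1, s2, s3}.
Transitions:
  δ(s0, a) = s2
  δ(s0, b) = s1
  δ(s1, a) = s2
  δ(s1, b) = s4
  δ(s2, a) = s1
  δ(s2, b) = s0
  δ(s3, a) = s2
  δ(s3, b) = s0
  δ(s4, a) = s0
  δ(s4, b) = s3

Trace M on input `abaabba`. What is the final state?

s3 --a--> s2
s2 --b--> s0
s0 --a--> s2
s2 --a--> s1
s1 --b--> s4
s4 --b--> s3
s3 --a--> s2

s2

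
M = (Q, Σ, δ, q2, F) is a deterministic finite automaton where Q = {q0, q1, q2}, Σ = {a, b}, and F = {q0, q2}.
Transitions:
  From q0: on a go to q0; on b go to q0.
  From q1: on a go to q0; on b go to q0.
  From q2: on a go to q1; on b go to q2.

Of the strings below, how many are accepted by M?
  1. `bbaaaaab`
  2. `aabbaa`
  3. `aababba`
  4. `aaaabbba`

`bbaaaaab`: accepted
`aabbaa`: accepted
`aababba`: accepted
`aaaabbba`: accepted

4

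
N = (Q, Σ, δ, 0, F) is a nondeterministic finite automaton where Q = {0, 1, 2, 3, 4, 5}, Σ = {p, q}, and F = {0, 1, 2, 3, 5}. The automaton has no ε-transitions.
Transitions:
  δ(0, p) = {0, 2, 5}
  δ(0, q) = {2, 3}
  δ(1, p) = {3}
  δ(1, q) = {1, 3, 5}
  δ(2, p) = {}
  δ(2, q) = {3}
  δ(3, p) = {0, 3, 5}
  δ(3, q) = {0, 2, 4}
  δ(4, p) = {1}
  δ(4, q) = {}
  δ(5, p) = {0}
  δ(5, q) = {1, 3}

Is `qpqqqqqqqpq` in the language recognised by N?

Start: {0}
read q: {2, 3}
read p: {0, 3, 5}
read q: {0, 1, 2, 3, 4}
read q: {0, 1, 2, 3, 4, 5}
read q: {0, 1, 2, 3, 4, 5}
read q: {0, 1, 2, 3, 4, 5}
read q: {0, 1, 2, 3, 4, 5}
read q: {0, 1, 2, 3, 4, 5}
read q: {0, 1, 2, 3, 4, 5}
read p: {0, 1, 2, 3, 5}
read q: {0, 1, 2, 3, 4, 5}
Reachable ∩ accepting = {0, 1, 2, 3, 5} — nonempty.

accepted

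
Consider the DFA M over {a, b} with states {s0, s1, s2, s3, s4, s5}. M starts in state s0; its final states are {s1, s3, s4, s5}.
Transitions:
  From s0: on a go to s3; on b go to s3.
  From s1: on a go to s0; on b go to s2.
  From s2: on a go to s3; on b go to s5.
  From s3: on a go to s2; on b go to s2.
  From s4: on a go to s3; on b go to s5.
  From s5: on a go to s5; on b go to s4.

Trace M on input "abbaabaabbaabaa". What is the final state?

s5

s0 --a--> s3
s3 --b--> s2
s2 --b--> s5
s5 --a--> s5
s5 --a--> s5
s5 --b--> s4
s4 --a--> s3
s3 --a--> s2
s2 --b--> s5
s5 --b--> s4
s4 --a--> s3
s3 --a--> s2
s2 --b--> s5
s5 --a--> s5
s5 --a--> s5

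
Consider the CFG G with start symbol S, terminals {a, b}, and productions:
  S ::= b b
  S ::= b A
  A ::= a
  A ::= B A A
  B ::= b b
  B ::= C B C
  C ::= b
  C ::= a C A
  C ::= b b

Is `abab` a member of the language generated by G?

no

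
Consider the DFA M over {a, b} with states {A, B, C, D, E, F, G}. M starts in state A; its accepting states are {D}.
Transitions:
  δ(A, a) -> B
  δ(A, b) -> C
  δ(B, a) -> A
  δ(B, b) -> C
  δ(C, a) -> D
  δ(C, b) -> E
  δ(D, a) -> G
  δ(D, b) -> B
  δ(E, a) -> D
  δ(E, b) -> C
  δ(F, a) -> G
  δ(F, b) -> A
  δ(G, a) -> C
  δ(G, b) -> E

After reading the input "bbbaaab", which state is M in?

E

A --b--> C
C --b--> E
E --b--> C
C --a--> D
D --a--> G
G --a--> C
C --b--> E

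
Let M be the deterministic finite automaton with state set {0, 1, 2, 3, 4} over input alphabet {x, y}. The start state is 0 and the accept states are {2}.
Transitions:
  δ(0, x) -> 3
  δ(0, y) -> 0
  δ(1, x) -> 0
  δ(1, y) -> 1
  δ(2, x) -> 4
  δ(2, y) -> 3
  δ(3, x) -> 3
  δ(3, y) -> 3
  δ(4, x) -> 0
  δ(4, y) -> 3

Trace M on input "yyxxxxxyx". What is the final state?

3

0 --y--> 0
0 --y--> 0
0 --x--> 3
3 --x--> 3
3 --x--> 3
3 --x--> 3
3 --x--> 3
3 --y--> 3
3 --x--> 3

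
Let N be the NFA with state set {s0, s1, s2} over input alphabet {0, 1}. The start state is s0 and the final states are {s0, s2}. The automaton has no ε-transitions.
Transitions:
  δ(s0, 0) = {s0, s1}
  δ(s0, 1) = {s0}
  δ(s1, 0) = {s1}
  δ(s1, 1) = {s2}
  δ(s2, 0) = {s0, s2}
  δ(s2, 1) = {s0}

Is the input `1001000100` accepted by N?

Start: {s0}
read 1: {s0}
read 0: {s0, s1}
read 0: {s0, s1}
read 1: {s0, s2}
read 0: {s0, s1, s2}
read 0: {s0, s1, s2}
read 0: {s0, s1, s2}
read 1: {s0, s2}
read 0: {s0, s1, s2}
read 0: {s0, s1, s2}
Reachable ∩ accepting = {s0, s2} — nonempty.

accepted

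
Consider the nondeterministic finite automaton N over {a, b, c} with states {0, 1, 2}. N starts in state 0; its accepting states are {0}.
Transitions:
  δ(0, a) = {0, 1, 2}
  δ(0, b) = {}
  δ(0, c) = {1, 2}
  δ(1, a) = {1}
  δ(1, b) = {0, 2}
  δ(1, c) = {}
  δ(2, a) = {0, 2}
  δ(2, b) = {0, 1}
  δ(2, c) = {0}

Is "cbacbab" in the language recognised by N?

accepted

Start: {0}
read c: {1, 2}
read b: {0, 1, 2}
read a: {0, 1, 2}
read c: {0, 1, 2}
read b: {0, 1, 2}
read a: {0, 1, 2}
read b: {0, 1, 2}
Reachable ∩ accepting = {0} — nonempty.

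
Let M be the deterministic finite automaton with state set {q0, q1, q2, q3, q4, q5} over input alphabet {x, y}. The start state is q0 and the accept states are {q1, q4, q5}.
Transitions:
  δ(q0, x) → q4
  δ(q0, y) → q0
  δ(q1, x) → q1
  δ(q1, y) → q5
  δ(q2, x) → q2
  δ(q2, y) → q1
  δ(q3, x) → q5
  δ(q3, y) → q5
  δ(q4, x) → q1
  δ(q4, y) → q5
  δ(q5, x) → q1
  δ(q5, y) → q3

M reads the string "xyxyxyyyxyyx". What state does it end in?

q0 --x--> q4
q4 --y--> q5
q5 --x--> q1
q1 --y--> q5
q5 --x--> q1
q1 --y--> q5
q5 --y--> q3
q3 --y--> q5
q5 --x--> q1
q1 --y--> q5
q5 --y--> q3
q3 --x--> q5

q5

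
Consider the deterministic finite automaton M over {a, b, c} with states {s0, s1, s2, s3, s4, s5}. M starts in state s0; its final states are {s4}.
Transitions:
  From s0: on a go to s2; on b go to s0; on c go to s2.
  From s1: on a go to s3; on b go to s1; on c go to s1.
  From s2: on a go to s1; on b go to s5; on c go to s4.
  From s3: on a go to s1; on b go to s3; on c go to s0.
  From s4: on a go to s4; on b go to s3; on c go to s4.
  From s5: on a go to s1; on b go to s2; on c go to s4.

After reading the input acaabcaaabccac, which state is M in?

s1

s0 --a--> s2
s2 --c--> s4
s4 --a--> s4
s4 --a--> s4
s4 --b--> s3
s3 --c--> s0
s0 --a--> s2
s2 --a--> s1
s1 --a--> s3
s3 --b--> s3
s3 --c--> s0
s0 --c--> s2
s2 --a--> s1
s1 --c--> s1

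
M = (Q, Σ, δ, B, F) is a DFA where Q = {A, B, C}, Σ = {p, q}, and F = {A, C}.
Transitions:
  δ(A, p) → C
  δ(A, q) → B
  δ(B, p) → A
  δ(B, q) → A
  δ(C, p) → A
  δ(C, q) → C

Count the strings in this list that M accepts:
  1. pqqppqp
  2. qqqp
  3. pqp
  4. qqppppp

pqqppqp: accepted
qqqp: accepted
pqp: accepted
qqppppp: accepted

4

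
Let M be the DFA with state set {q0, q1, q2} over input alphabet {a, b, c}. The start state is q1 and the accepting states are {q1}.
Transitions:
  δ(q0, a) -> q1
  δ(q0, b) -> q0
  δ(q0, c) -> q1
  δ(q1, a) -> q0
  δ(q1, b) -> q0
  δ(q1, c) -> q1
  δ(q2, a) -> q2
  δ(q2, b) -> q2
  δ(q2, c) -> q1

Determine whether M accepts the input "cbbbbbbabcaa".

accepted

q1 --c--> q1
q1 --b--> q0
q0 --b--> q0
q0 --b--> q0
q0 --b--> q0
q0 --b--> q0
q0 --b--> q0
q0 --a--> q1
q1 --b--> q0
q0 --c--> q1
q1 --a--> q0
q0 --a--> q1
End in state q1, which is an accepting state.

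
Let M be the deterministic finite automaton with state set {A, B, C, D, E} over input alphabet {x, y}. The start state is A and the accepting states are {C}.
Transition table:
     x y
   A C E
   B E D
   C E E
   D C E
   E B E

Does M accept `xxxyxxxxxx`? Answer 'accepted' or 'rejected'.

rejected

A --x--> C
C --x--> E
E --x--> B
B --y--> D
D --x--> C
C --x--> E
E --x--> B
B --x--> E
E --x--> B
B --x--> E
End in state E, which is not an accepting state.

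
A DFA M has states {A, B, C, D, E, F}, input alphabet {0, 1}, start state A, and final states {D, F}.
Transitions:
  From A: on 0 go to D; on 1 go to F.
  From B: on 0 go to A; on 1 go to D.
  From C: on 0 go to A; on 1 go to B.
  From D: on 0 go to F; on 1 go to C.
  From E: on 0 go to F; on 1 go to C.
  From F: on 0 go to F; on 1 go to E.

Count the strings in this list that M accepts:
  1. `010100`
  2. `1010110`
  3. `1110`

`010100`: accepted
`1010110`: rejected
`1110`: rejected

1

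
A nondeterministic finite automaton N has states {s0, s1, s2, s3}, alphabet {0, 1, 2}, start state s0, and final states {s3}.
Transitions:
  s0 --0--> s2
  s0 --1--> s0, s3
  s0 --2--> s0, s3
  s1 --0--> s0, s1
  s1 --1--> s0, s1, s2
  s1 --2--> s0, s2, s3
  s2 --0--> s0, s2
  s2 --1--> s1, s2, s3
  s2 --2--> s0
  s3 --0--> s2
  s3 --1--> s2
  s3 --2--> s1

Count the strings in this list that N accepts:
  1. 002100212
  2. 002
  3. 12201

3

002100212: accepted
002: accepted
12201: accepted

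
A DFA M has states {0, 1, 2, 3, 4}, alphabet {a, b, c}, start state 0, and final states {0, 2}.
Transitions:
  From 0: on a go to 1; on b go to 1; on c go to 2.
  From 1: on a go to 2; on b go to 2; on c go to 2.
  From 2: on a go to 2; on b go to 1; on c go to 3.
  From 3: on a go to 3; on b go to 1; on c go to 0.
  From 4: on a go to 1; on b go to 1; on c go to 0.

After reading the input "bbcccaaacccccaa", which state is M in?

0 --b--> 1
1 --b--> 2
2 --c--> 3
3 --c--> 0
0 --c--> 2
2 --a--> 2
2 --a--> 2
2 --a--> 2
2 --c--> 3
3 --c--> 0
0 --c--> 2
2 --c--> 3
3 --c--> 0
0 --a--> 1
1 --a--> 2

2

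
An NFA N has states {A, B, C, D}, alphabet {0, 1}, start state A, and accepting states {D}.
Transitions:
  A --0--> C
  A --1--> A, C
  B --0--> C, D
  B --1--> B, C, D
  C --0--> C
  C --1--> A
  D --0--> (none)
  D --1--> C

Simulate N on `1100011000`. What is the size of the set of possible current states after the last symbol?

1

Start: {A}
read 1: {A, C}
read 1: {A, C}
read 0: {C}
read 0: {C}
read 0: {C}
read 1: {A}
read 1: {A, C}
read 0: {C}
read 0: {C}
read 0: {C}
Final reachable set {C} has 1 state.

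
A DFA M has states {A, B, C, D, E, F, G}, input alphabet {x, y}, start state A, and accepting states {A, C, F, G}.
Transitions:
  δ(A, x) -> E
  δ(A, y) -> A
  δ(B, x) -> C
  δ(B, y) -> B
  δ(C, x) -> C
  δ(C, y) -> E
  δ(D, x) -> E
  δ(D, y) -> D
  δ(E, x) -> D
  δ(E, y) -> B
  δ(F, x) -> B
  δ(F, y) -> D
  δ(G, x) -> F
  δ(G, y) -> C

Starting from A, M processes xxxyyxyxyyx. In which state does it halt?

E

A --x--> E
E --x--> D
D --x--> E
E --y--> B
B --y--> B
B --x--> C
C --y--> E
E --x--> D
D --y--> D
D --y--> D
D --x--> E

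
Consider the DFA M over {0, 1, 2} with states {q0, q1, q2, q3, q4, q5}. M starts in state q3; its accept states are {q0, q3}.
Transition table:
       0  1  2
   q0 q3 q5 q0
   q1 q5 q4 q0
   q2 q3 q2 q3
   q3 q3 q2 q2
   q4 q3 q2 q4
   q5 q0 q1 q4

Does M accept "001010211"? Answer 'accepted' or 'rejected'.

q3 --0--> q3
q3 --0--> q3
q3 --1--> q2
q2 --0--> q3
q3 --1--> q2
q2 --0--> q3
q3 --2--> q2
q2 --1--> q2
q2 --1--> q2
End in state q2, which is not an accepting state.

rejected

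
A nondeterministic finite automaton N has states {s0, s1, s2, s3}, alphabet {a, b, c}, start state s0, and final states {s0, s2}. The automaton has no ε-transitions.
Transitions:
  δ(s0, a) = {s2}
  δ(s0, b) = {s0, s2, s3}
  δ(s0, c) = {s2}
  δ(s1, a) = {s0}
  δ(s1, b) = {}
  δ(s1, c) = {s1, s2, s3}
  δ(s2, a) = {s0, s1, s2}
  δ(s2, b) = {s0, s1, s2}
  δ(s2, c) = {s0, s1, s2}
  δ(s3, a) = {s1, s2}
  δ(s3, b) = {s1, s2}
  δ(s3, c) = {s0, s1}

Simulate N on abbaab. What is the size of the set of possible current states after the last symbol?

Start: {s0}
read a: {s2}
read b: {s0, s1, s2}
read b: {s0, s1, s2, s3}
read a: {s0, s1, s2}
read a: {s0, s1, s2}
read b: {s0, s1, s2, s3}
Final reachable set {s0, s1, s2, s3} has 4 states.

4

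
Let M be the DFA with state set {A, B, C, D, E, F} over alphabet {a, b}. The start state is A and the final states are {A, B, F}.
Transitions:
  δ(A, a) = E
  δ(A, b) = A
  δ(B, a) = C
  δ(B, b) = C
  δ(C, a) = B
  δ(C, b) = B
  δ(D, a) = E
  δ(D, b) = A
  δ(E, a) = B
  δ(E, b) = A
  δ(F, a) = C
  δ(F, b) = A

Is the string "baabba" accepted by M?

rejected

A --b--> A
A --a--> E
E --a--> B
B --b--> C
C --b--> B
B --a--> C
End in state C, which is not an accepting state.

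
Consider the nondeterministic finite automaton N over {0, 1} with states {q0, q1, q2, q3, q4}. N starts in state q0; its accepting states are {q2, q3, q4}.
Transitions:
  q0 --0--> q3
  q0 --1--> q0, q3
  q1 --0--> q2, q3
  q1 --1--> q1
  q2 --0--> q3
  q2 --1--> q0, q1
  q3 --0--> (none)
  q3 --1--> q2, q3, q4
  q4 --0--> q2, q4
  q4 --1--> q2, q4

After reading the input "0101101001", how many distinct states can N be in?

5

Start: {q0}
read 0: {q3}
read 1: {q2, q3, q4}
read 0: {q2, q3, q4}
read 1: {q0, q1, q2, q3, q4}
read 1: {q0, q1, q2, q3, q4}
read 0: {q2, q3, q4}
read 1: {q0, q1, q2, q3, q4}
read 0: {q2, q3, q4}
read 0: {q2, q3, q4}
read 1: {q0, q1, q2, q3, q4}
Final reachable set {q0, q1, q2, q3, q4} has 5 states.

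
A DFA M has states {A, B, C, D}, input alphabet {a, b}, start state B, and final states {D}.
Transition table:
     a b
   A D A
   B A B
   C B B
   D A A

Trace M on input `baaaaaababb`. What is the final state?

A

B --b--> B
B --a--> A
A --a--> D
D --a--> A
A --a--> D
D --a--> A
A --a--> D
D --b--> A
A --a--> D
D --b--> A
A --b--> A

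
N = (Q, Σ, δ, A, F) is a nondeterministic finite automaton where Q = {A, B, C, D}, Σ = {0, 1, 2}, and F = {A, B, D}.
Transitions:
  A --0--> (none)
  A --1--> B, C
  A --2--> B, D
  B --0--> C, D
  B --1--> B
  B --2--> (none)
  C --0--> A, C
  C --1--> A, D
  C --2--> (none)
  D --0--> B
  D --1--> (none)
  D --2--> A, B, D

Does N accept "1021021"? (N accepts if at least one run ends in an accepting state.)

Start: {A}
read 1: {B, C}
read 0: {A, C, D}
read 2: {A, B, D}
read 1: {B, C}
read 0: {A, C, D}
read 2: {A, B, D}
read 1: {B, C}
Reachable ∩ accepting = {B} — nonempty.

accepted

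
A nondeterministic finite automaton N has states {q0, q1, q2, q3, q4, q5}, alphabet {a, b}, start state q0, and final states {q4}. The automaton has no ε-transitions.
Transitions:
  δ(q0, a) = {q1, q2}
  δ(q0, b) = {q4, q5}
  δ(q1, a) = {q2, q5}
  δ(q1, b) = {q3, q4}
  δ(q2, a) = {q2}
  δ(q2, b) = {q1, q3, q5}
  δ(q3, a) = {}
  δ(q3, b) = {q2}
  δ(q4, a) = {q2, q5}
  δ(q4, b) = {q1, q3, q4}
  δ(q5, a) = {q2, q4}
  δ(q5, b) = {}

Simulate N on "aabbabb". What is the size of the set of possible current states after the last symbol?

Start: {q0}
read a: {q1, q2}
read a: {q2, q5}
read b: {q1, q3, q5}
read b: {q2, q3, q4}
read a: {q2, q5}
read b: {q1, q3, q5}
read b: {q2, q3, q4}
Final reachable set {q2, q3, q4} has 3 states.

3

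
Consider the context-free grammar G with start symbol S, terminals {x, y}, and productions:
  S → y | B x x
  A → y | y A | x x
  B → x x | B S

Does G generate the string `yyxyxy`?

no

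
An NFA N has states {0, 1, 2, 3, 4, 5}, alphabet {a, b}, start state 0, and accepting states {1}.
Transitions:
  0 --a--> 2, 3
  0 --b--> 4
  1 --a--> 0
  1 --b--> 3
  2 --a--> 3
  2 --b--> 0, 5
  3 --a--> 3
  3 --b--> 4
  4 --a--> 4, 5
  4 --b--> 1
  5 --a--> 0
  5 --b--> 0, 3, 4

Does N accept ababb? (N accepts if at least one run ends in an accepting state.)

accepted

Start: {0}
read a: {2, 3}
read b: {0, 4, 5}
read a: {0, 2, 3, 4, 5}
read b: {0, 1, 3, 4, 5}
read b: {0, 1, 3, 4}
Reachable ∩ accepting = {1} — nonempty.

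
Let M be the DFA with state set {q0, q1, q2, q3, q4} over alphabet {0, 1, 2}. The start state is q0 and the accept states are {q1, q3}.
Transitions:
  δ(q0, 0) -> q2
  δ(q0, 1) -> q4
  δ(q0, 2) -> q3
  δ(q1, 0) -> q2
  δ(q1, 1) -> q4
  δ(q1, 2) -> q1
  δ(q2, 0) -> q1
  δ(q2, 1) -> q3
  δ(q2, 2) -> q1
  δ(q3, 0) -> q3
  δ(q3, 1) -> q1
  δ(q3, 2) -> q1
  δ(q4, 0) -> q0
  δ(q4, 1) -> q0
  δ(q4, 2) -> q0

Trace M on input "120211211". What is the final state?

q4

q0 --1--> q4
q4 --2--> q0
q0 --0--> q2
q2 --2--> q1
q1 --1--> q4
q4 --1--> q0
q0 --2--> q3
q3 --1--> q1
q1 --1--> q4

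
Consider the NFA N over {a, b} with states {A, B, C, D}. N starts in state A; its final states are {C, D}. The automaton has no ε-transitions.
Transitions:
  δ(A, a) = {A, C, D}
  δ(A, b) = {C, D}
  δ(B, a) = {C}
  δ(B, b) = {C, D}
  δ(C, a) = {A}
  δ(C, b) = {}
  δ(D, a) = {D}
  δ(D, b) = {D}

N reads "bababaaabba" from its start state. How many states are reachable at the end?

Start: {A}
read b: {C, D}
read a: {A, D}
read b: {C, D}
read a: {A, D}
read b: {C, D}
read a: {A, D}
read a: {A, C, D}
read a: {A, C, D}
read b: {C, D}
read b: {D}
read a: {D}
Final reachable set {D} has 1 state.

1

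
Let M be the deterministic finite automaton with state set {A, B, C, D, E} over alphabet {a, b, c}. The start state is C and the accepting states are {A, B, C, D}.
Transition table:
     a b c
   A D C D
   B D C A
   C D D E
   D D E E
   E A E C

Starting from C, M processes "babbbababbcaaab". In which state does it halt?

E

C --b--> D
D --a--> D
D --b--> E
E --b--> E
E --b--> E
E --a--> A
A --b--> C
C --a--> D
D --b--> E
E --b--> E
E --c--> C
C --a--> D
D --a--> D
D --a--> D
D --b--> E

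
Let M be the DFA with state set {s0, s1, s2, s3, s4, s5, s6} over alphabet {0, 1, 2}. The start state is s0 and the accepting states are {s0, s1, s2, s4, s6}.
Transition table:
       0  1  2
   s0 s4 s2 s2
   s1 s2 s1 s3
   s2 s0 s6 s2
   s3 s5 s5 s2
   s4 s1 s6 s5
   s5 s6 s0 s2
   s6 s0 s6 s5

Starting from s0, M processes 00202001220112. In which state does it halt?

s5

s0 --0--> s4
s4 --0--> s1
s1 --2--> s3
s3 --0--> s5
s5 --2--> s2
s2 --0--> s0
s0 --0--> s4
s4 --1--> s6
s6 --2--> s5
s5 --2--> s2
s2 --0--> s0
s0 --1--> s2
s2 --1--> s6
s6 --2--> s5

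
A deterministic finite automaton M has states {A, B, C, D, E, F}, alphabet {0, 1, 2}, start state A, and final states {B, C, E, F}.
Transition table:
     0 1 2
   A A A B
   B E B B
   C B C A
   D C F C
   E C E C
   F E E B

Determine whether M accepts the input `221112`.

A --2--> B
B --2--> B
B --1--> B
B --1--> B
B --1--> B
B --2--> B
End in state B, which is an accepting state.

accepted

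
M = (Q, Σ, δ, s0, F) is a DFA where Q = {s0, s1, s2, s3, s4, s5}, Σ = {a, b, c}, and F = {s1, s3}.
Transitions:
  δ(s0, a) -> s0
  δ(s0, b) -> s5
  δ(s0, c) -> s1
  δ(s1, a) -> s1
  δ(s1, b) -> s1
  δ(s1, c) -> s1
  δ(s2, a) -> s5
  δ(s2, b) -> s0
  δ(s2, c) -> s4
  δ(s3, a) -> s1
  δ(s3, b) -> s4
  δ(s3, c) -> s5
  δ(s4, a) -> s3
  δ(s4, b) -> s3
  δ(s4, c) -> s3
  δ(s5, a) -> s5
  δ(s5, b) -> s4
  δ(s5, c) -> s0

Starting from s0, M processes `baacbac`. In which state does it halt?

s0 --b--> s5
s5 --a--> s5
s5 --a--> s5
s5 --c--> s0
s0 --b--> s5
s5 --a--> s5
s5 --c--> s0

s0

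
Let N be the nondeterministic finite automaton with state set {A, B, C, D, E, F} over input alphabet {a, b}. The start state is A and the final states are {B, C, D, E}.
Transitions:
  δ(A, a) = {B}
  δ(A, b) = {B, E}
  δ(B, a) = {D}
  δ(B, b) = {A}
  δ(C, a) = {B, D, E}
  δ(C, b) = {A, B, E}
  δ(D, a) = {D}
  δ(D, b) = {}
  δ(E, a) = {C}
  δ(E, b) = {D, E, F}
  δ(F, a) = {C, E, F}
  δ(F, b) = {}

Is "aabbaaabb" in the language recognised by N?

rejected

Start: {A}
read a: {B}
read a: {D}
read b: {}
The reachable set is empty and stays empty for the remaining 6 symbols.
Reachable ∩ accepting = {} — empty.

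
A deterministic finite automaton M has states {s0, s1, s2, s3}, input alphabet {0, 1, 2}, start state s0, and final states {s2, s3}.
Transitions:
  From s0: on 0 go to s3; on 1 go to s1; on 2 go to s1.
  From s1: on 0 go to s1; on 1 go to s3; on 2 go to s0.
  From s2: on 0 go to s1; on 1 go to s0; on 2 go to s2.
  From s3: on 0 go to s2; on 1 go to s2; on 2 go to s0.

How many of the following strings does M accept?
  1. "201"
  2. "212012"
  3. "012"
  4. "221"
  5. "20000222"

3

"201": accepted
"212012": accepted
"012": accepted
"221": rejected
"20000222": rejected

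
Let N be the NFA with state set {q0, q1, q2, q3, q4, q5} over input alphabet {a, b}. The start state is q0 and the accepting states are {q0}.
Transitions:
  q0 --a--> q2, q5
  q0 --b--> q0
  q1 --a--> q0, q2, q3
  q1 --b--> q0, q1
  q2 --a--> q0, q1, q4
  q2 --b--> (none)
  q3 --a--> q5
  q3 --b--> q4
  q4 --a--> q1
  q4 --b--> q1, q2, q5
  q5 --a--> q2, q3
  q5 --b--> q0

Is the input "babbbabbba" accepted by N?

rejected

Start: {q0}
read b: {q0}
read a: {q2, q5}
read b: {q0}
read b: {q0}
read b: {q0}
read a: {q2, q5}
read b: {q0}
read b: {q0}
read b: {q0}
read a: {q2, q5}
Reachable ∩ accepting = {} — empty.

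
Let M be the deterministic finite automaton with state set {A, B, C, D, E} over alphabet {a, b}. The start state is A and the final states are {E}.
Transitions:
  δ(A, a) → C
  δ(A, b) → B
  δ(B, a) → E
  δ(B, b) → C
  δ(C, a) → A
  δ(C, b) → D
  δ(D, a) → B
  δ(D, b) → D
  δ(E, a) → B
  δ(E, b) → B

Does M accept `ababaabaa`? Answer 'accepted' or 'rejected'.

A --a--> C
C --b--> D
D --a--> B
B --b--> C
C --a--> A
A --a--> C
C --b--> D
D --a--> B
B --a--> E
End in state E, which is an accepting state.

accepted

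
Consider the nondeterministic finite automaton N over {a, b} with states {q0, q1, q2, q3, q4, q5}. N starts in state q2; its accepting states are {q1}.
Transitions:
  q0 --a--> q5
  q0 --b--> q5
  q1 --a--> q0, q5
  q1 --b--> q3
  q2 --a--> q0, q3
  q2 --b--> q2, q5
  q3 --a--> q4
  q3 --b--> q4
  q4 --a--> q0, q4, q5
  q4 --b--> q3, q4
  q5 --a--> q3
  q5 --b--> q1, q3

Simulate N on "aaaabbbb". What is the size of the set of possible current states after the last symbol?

Start: {q2}
read a: {q0, q3}
read a: {q4, q5}
read a: {q0, q3, q4, q5}
read a: {q0, q3, q4, q5}
read b: {q1, q3, q4, q5}
read b: {q1, q3, q4}
read b: {q3, q4}
read b: {q3, q4}
Final reachable set {q3, q4} has 2 states.

2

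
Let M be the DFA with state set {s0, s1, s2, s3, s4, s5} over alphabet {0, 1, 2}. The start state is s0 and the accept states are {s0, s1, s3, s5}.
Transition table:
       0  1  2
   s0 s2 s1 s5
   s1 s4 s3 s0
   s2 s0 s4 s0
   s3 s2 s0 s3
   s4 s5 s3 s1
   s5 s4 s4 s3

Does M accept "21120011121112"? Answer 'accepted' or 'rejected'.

s0 --2--> s5
s5 --1--> s4
s4 --1--> s3
s3 --2--> s3
s3 --0--> s2
s2 --0--> s0
s0 --1--> s1
s1 --1--> s3
s3 --1--> s0
s0 --2--> s5
s5 --1--> s4
s4 --1--> s3
s3 --1--> s0
s0 --2--> s5
End in state s5, which is an accepting state.

accepted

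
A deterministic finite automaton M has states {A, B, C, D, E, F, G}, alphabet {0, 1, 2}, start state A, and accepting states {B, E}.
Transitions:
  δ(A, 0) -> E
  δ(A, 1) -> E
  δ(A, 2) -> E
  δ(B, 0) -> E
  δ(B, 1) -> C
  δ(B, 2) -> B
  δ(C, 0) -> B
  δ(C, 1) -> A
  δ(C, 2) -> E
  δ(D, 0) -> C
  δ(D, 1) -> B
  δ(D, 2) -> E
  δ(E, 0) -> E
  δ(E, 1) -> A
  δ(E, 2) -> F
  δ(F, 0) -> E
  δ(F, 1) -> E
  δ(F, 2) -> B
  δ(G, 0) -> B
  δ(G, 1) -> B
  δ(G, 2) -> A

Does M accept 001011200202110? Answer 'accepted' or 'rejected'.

accepted

A --0--> E
E --0--> E
E --1--> A
A --0--> E
E --1--> A
A --1--> E
E --2--> F
F --0--> E
E --0--> E
E --2--> F
F --0--> E
E --2--> F
F --1--> E
E --1--> A
A --0--> E
End in state E, which is an accepting state.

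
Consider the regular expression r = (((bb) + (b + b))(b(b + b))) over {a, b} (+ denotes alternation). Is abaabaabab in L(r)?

No split of abaabaabab into u·v has ((bb)+(b+b)) matching u and (b(b+b)) matching v.

no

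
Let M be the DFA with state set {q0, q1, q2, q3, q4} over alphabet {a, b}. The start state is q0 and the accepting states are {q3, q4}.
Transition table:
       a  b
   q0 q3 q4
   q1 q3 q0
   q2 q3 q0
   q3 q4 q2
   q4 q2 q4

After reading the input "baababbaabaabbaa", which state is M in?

q0 --b--> q4
q4 --a--> q2
q2 --a--> q3
q3 --b--> q2
q2 --a--> q3
q3 --b--> q2
q2 --b--> q0
q0 --a--> q3
q3 --a--> q4
q4 --b--> q4
q4 --a--> q2
q2 --a--> q3
q3 --b--> q2
q2 --b--> q0
q0 --a--> q3
q3 --a--> q4

q4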